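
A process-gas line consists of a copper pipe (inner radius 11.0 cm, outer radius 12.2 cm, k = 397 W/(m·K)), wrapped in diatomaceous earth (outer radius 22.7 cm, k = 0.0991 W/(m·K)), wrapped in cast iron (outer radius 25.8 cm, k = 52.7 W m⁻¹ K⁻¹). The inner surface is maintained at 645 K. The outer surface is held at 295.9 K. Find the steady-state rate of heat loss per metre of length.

Series thermal resistances, inner to outer:
  R'_copper = ln(0.122/0.110)/(2πk) = 0.1035/(2π·397) = 4.151×10^-5 m·K/W
  R'_diatomaceous earth = ln(0.227/0.122)/(2πk) = 0.6209/(2π·0.0991) = 0.9972 m·K/W
  R'_cast iron = ln(0.258/0.227)/(2πk) = 0.1280/(2π·52.7) = 3.866×10^-4 m·K/W
ΣR = 4.151×10^-5 + 0.9972 + 3.866×10^-4 = 0.9976 m·K/W
Q' = ΔT/ΣR = (645 K − 295.9 K)/0.9976 = 350 W/m

Q' = 350 W/m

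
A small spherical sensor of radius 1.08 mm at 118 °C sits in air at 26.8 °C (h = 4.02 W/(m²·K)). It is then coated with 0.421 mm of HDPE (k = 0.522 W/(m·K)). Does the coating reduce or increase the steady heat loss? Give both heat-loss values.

increases: 0.00537 → 0.0103 W

Critical radius for a sphere: r_cr = 2k/h = 0.260 m = 26.0 cm.
Outer radius after coating: r₂ = 0.00108 + 4.21×10^-4 = 0.001501 m.
Since r₁ < r_cr and r₂ ≤ r_cr, the coating moves toward the maximum at r_cr — heat loss rises.
Bare: R = 1/(4πr₁²h) = 16970 K/W; Q = 91.2/16970 = 0.00537 W.
Coated: R = R_cond + R_conv = 8826 K/W; Q = 91.2/8826 = 0.0103 W.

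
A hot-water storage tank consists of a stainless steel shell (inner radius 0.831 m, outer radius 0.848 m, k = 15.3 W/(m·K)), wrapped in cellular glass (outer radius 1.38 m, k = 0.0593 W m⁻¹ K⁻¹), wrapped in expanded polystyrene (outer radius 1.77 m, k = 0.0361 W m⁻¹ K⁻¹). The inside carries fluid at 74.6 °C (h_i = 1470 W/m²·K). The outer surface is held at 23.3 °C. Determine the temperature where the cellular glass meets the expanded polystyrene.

T = 42.1 °C

Treat each layer as a resistance in series:
  R_conv,in = 1/(4πr²h) = 1/(4π·0.831²·1470) = 7.839×10^-5 K/W
  R_stainless steel = (1/0.831 − 1/0.848)/(4πk) = 0.02412/(4π·15.3) = 1.255×10^-4 K/W
  R_cellular glass = (1/0.848 − 1/1.38)/(4πk) = 0.4546/(4π·0.0593) = 0.6101 K/W
  R_expanded polystyrene = (1/1.38 − 1/1.77)/(4πk) = 0.1597/(4π·0.0361) = 0.3520 K/W
ΣR = 7.839×10^-5 + 1.255×10^-4 + 0.6101 + 0.3520 = 0.9623 K/W
Q = ΔT/ΣR = (74.6 °C − 23.3 °C)/0.9623 = 53.31 W
From the inner boundary to the cellular glass/expanded polystyrene interface, ΣR_partial = 0.6103 K/W.
T_interface = T_in − Q·ΣR_partial = 74.6 °C − (53.31)(0.6103) = 42.1 °C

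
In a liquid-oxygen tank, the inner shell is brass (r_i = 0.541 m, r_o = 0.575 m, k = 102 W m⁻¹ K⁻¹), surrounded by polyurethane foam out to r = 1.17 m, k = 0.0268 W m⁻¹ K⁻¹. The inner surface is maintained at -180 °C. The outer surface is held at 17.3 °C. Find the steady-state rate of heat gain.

Resistance network (inner→outer):
  R_brass = (1/0.541 − 1/0.575)/(4πk) = 0.1093/(4π·102) = 8.527×10^-5 K/W
  R_polyurethane foam = (1/0.575 − 1/1.17)/(4πk) = 0.8844/(4π·0.0268) = 2.626 K/W
ΣR = 8.527×10^-5 + 2.626 = 2.626 K/W
Q = ΔT/ΣR = (-180 °C − 17.3 °C)/2.626 = -75.1 W
(Negative Q ⇒ heat flows inward; heat gain = 75.1 W.)

Q = 75.1 W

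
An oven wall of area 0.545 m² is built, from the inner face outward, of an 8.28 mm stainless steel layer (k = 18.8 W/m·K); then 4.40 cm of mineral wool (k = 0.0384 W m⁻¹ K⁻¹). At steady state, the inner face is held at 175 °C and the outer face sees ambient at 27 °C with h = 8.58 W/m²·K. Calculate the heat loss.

Series thermal resistances, inner to outer:
  R_stainless steel = L/(kA) = 0.00828/(18.8·0.545) = 8.081×10^-4 K/W
  R_mineral wool = L/(kA) = 0.0440/(0.0384·0.545) = 2.102 K/W
  R_conv,out = 1/(hA) = 1/(8.58·0.545) = 0.2139 K/W
ΣR = 8.081×10^-4 + 2.102 + 0.2139 = 2.317 K/W
Q = ΔT/ΣR = (175 °C − 27 °C)/2.317 = 63.9 W

Q = 63.9 W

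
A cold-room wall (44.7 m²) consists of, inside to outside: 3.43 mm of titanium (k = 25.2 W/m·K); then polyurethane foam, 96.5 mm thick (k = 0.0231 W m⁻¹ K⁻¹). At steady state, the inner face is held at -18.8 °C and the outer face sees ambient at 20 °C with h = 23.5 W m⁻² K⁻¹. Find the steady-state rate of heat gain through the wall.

Q = 411 W

Treat each layer as a resistance in series:
  R_titanium = L/(kA) = 0.00343/(25.2·44.7) = 3.045×10^-6 K/W
  R_polyurethane foam = L/(kA) = 0.0965/(0.0231·44.7) = 0.09346 K/W
  R_conv,out = 1/(hA) = 1/(23.5·44.7) = 9.520×10^-4 K/W
ΣR = 3.045×10^-6 + 0.09346 + 9.520×10^-4 = 0.09442 K/W
Q = ΔT/ΣR = (-18.8 °C − 20 °C)/0.09442 = -411 W
(Negative Q ⇒ heat flows inward; heat gain = 411 W.)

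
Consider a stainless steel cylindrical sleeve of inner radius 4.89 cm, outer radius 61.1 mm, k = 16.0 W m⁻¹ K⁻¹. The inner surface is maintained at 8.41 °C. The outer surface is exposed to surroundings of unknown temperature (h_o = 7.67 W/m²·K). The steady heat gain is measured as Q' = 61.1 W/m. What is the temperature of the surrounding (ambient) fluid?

T_out = 29.3 °C

Sum the resistances:
  R'_stainless steel = ln(0.0611/0.0489)/(2πk) = 0.2227/(2π·16.0) = 0.002216 m·K/W
  R'_conv,out = 1/(2πr h) = 1/(2π·0.0611·7.67) = 0.3396 m·K/W
ΣR = 0.3418 m·K/W
ΔT = Q'·ΣR = 61.1 × 0.3418 = 20.88 K
Heat flows inward, so T_out = T_in + ΔT = 8.41 + 20.88 = 29.3 °C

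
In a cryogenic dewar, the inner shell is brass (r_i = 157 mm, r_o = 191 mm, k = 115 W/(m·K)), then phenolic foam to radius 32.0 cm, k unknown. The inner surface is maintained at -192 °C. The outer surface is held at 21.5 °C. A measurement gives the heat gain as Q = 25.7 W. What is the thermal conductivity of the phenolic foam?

k = 0.0202 W/m·K

ΣR = ΔT/Q = |-192 − 21.5|/25.7 = 8.307 K/W
Known resistances:
  R_brass = (1/0.157 − 1/0.191)/(4πk) = 1.134/(4π·115) = 7.846×10^-4 K/W
R_phenolic foam = ΣR − ΣR_known = 8.307 − 7.846×10^-4 = 8.306 K/W
(1/r₁−1/r₂)/(4πk) = 8.306 ⇒ k = 2.111/(4π·8.306) = 0.0202 W/m·K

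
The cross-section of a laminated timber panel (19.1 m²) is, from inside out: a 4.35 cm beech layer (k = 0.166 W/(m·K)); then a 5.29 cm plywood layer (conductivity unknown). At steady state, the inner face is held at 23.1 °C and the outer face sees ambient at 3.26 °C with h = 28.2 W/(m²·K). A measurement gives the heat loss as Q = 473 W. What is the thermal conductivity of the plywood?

k = 0.105 W/m·K

ΣR = ΔT/Q = |23.1 − 3.26|/473 = 0.04195 K/W
Known resistances:
  R_beech = L/(kA) = 0.0435/(0.166·19.1) = 0.01372 K/W
  R_conv,out = 1/(hA) = 1/(28.2·19.1) = 0.001857 K/W
R_plywood = ΣR − ΣR_known = 0.04195 − 0.01558 = 0.02637 K/W
L/(kA) = 0.02637 ⇒ k = 0.0529/(0.02637·19.1) = 0.105 W/m·K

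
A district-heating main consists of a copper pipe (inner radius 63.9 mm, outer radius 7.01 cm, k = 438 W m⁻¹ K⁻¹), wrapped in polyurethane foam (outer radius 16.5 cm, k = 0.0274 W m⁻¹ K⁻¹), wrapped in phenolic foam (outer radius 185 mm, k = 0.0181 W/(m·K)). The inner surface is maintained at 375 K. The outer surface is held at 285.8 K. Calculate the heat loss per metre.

Q' = 14.9 W/m

Series thermal resistances, inner to outer:
  R'_copper = ln(0.0701/0.0639)/(2πk) = 0.09260/(2π·438) = 3.365×10^-5 m·K/W
  R'_polyurethane foam = ln(0.165/0.0701)/(2πk) = 0.8560/(2π·0.0274) = 4.972 m·K/W
  R'_phenolic foam = ln(0.185/0.165)/(2πk) = 0.1144/(2π·0.0181) = 1.006 m·K/W
ΣR = 3.365×10^-5 + 4.972 + 1.006 = 5.978 m·K/W
Q' = ΔT/ΣR = (375 K − 285.8 K)/5.978 = 14.9 W/m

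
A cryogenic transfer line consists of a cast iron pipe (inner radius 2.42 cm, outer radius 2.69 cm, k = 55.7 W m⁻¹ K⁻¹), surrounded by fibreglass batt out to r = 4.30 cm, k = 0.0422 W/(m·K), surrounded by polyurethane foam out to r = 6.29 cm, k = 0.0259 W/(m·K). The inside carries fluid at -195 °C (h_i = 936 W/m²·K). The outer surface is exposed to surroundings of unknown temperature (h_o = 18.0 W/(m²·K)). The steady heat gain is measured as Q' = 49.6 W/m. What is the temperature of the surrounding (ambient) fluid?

Sum the resistances:
  R'_conv,in = 1/(2πr h) = 1/(2π·0.0242·936) = 0.007026 m·K/W
  R'_cast iron = ln(0.0269/0.0242)/(2πk) = 0.1058/(2π·55.7) = 3.022×10^-4 m·K/W
  R'_fibreglass batt = ln(0.0430/0.0269)/(2πk) = 0.4691/(2π·0.0422) = 1.769 m·K/W
  R'_polyurethane foam = ln(0.0629/0.0430)/(2πk) = 0.3803/(2π·0.0259) = 2.337 m·K/W
  R'_conv,out = 1/(2πr h) = 1/(2π·0.0629·18.0) = 0.1406 m·K/W
ΣR = 4.254 m·K/W
ΔT = Q'·ΣR = 49.6 × 4.254 = 211.0 K
Heat flows inward, so T_out = T_in + ΔT = -195 + 211.0 = 16.0 °C

T_out = 16.0 °C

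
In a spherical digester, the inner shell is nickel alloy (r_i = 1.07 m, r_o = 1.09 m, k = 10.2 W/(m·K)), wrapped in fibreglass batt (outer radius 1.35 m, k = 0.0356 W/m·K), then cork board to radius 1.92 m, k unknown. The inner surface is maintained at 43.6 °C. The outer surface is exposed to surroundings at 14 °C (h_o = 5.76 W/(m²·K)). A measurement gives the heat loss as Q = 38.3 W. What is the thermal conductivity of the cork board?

ΣR = ΔT/Q = |43.6 − 14|/38.3 = 0.7728 K/W
Known resistances:
  R_nickel alloy = (1/1.07 − 1/1.09)/(4πk) = 0.01715/(4π·10.2) = 1.338×10^-4 K/W
  R_fibreglass batt = (1/1.09 − 1/1.35)/(4πk) = 0.1767/(4π·0.0356) = 0.3950 K/W
  R_conv,out = 1/(4πr²h) = 1/(4π·1.92²·5.76) = 0.003748 K/W
R_cork board = ΣR − ΣR_known = 0.7728 − 0.3989 = 0.3739 K/W
(1/r₁−1/r₂)/(4πk) = 0.3739 ⇒ k = 0.2199/(4π·0.3739) = 0.0468 W/m·K

k = 0.0468 W/m·K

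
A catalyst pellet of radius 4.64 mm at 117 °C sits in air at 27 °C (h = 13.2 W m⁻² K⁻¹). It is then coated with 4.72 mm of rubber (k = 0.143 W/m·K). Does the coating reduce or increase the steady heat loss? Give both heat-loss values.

increases: 0.321 → 0.696 W

Critical radius for a sphere: r_cr = 2k/h = 0.0217 m = 2.17 cm.
Outer radius after coating: r₂ = 0.00464 + 0.00472 = 0.00936 m.
Since r₁ < r_cr and r₂ ≤ r_cr, the coating moves toward the maximum at r_cr — heat loss rises.
Bare: R = 1/(4πr₁²h) = 280.0 K/W; Q = 90/280.0 = 0.321 W.
Coated: R = R_cond + R_conv = 129.3 K/W; Q = 90/129.3 = 0.696 W.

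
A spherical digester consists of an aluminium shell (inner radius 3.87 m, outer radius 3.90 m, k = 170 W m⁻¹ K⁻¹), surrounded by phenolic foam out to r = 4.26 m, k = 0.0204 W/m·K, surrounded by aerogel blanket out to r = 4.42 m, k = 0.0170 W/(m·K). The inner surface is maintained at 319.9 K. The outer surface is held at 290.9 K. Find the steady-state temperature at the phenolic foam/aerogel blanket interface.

Series thermal resistances, inner to outer:
  R_aluminium = (1/3.87 − 1/3.90)/(4πk) = 0.001988/(4π·170) = 9.304×10^-7 K/W
  R_phenolic foam = (1/3.90 − 1/4.26)/(4πk) = 0.02167/(4π·0.0204) = 0.08453 K/W
  R_aerogel blanket = (1/4.26 − 1/4.42)/(4πk) = 0.008497/(4π·0.0170) = 0.03978 K/W
ΣR = 9.304×10^-7 + 0.08453 + 0.03978 = 0.1243 K/W
Q = ΔT/ΣR = (319.9 K − 290.9 K)/0.1243 = 233.3 W
From the inner boundary to the phenolic foam/aerogel blanket interface, ΣR_partial = 0.08453 K/W.
T_interface = T_in − Q·ΣR_partial = 319.9 K − (233.3)(0.08453) = 300.2 K

T = 300.2 K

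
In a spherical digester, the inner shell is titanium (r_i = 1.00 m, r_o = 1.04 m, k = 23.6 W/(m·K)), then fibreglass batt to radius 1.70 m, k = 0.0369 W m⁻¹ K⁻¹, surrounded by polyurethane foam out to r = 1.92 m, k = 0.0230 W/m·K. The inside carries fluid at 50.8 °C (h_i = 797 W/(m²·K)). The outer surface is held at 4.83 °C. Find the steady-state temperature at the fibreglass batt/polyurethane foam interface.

Resistance network (inner→outer):
  R_conv,in = 1/(4πr²h) = 1/(4π·1.00²·797) = 9.985×10^-5 K/W
  R_titanium = (1/1.00 − 1/1.04)/(4πk) = 0.03846/(4π·23.6) = 1.297×10^-4 K/W
  R_fibreglass batt = (1/1.04 − 1/1.70)/(4πk) = 0.3733/(4π·0.0369) = 0.8051 K/W
  R_polyurethane foam = (1/1.70 − 1/1.92)/(4πk) = 0.06740/(4π·0.0230) = 0.2332 K/W
ΣR = 9.985×10^-5 + 1.297×10^-4 + 0.8051 + 0.2332 = 1.039 K/W
Q = ΔT/ΣR = (50.8 °C − 4.83 °C)/1.039 = 44.24 W
From the inner boundary to the fibreglass batt/polyurethane foam interface, ΣR_partial = 0.8053 K/W.
T_interface = T_in − Q·ΣR_partial = 50.8 °C − (44.24)(0.8053) = 15.2 °C

T = 15.2 °C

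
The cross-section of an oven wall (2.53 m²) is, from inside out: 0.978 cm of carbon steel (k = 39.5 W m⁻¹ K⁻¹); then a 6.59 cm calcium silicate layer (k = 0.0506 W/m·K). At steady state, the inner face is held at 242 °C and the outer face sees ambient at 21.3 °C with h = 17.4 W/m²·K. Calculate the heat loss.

Q = 411 W

Treat each layer as a resistance in series:
  R_carbon steel = L/(kA) = 0.00978/(39.5·2.53) = 9.786×10^-5 K/W
  R_calcium silicate = L/(kA) = 0.0659/(0.0506·2.53) = 0.5148 K/W
  R_conv,out = 1/(hA) = 1/(17.4·2.53) = 0.02272 K/W
ΣR = 9.786×10^-5 + 0.5148 + 0.02272 = 0.5376 K/W
Q = ΔT/ΣR = (242 °C − 21.3 °C)/0.5376 = 411 W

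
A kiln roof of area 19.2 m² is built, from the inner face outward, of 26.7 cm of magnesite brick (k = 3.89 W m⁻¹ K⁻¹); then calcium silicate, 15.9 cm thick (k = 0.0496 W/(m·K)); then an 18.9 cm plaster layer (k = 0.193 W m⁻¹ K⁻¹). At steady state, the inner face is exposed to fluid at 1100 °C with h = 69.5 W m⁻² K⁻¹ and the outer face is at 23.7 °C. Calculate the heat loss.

Q = 4840 W

Resistance network (inner→outer):
  R_conv,in = 1/(hA) = 1/(69.5·19.2) = 7.494×10^-4 K/W
  R_magnesite brick = L/(kA) = 0.267/(3.89·19.2) = 0.003575 K/W
  R_calcium silicate = L/(kA) = 0.159/(0.0496·19.2) = 0.1670 K/W
  R_plaster = L/(kA) = 0.189/(0.193·19.2) = 0.05100 K/W
ΣR = 7.494×10^-4 + 0.003575 + 0.1670 + 0.05100 = 0.2223 K/W
Q = ΔT/ΣR = (1100 °C − 23.7 °C)/0.2223 = 4840 W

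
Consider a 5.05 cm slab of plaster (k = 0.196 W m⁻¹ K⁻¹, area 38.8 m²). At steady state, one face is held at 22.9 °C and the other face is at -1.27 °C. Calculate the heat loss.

Q = 3640 W

Q = kA·ΔT/L = 0.196 × 38.8 × |22.9 °C − -1.27 °C| / 0.0505 = 3640 W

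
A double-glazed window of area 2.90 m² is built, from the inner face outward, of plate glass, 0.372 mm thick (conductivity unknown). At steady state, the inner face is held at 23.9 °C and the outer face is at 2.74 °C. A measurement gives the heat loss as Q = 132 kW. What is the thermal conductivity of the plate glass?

ΣR = ΔT/Q = |23.9 − 2.74|/1.32×10^5 = 1.603×10^-4 K/W
L/(kA) = 1.603×10^-4 ⇒ k = 3.72×10^-4/(1.603×10^-4·2.90) = 0.800 W/m·K

k = 0.800 W/m·K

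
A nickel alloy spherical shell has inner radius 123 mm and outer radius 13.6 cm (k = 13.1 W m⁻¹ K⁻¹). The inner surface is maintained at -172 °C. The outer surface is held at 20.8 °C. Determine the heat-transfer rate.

Q = 40.8 kW

Q = 4πk·ΔT/(1/r₁ − 1/r₂) = 4π × 13.1 × 192.8 / (1/0.123 − 1/0.136) = 40800 W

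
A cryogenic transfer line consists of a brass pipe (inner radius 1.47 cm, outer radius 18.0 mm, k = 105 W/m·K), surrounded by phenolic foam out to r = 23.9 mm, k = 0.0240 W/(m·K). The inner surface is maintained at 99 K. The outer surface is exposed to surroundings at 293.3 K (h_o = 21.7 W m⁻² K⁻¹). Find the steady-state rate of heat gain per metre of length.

Q' = 88.8 W/m

Resistance network (inner→outer):
  R'_brass = ln(0.0180/0.0147)/(2πk) = 0.2025/(2π·105) = 3.070×10^-4 m·K/W
  R'_phenolic foam = ln(0.0239/0.0180)/(2πk) = 0.2835/(2π·0.0240) = 1.880 m·K/W
  R'_conv,out = 1/(2πr h) = 1/(2π·0.0239·21.7) = 0.3069 m·K/W
ΣR = 3.070×10^-4 + 1.880 + 0.3069 = 2.187 m·K/W
Q' = ΔT/ΣR = (99 K − 293.3 K)/2.187 = -88.8 W/m
(Negative Q' ⇒ heat flows inward; heat gain = 88.8 W/m.)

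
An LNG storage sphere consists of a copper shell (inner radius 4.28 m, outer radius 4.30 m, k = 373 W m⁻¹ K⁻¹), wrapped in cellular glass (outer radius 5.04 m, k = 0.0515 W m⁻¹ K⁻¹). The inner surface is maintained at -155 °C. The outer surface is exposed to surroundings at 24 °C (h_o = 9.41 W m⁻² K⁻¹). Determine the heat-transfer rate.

Resistance network (inner→outer):
  R_copper = (1/4.28 − 1/4.30)/(4πk) = 0.001087/(4π·373) = 2.318×10^-7 K/W
  R_cellular glass = (1/4.30 − 1/5.04)/(4πk) = 0.03415/(4π·0.0515) = 0.05276 K/W
  R_conv,out = 1/(4πr²h) = 1/(4π·5.04²·9.41) = 3.329×10^-4 K/W
ΣR = 2.318×10^-7 + 0.05276 + 3.329×10^-4 = 0.05309 K/W
Q = ΔT/ΣR = (-155 °C − 24 °C)/0.05309 = -3370 W
(Negative Q ⇒ heat flows inward; heat gain = 3370 W.)

Q = 3.37 kW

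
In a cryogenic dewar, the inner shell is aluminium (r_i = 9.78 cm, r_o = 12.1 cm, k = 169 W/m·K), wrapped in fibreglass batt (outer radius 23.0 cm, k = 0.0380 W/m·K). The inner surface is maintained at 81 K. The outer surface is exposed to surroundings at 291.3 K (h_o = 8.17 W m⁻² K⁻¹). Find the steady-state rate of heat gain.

Series thermal resistances, inner to outer:
  R_aluminium = (1/0.0978 − 1/0.121)/(4πk) = 1.960/(4π·169) = 9.231×10^-4 K/W
  R_fibreglass batt = (1/0.121 − 1/0.230)/(4πk) = 3.917/(4π·0.0380) = 8.202 K/W
  R_conv,out = 1/(4πr²h) = 1/(4π·0.230²·8.17) = 0.1841 K/W
ΣR = 9.231×10^-4 + 8.202 + 0.1841 = 8.387 K/W
Q = ΔT/ΣR = (81 K − 291.3 K)/8.387 = -25.1 W
(Negative Q ⇒ heat flows inward; heat gain = 25.1 W.)

Q = 25.1 W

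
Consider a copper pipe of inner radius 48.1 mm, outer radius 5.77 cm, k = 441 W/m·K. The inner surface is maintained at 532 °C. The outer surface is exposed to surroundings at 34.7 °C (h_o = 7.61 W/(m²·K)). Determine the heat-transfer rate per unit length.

Q' = 1370 W/m

Treat each layer as a resistance in series:
  R'_copper = ln(0.0577/0.0481)/(2πk) = 0.1820/(2π·441) = 6.567×10^-5 m·K/W
  R'_conv,out = 1/(2πr h) = 1/(2π·0.0577·7.61) = 0.3625 m·K/W
ΣR = 6.567×10^-5 + 0.3625 = 0.3626 m·K/W
Q' = ΔT/ΣR = (532 °C − 34.7 °C)/0.3626 = 1370 W/m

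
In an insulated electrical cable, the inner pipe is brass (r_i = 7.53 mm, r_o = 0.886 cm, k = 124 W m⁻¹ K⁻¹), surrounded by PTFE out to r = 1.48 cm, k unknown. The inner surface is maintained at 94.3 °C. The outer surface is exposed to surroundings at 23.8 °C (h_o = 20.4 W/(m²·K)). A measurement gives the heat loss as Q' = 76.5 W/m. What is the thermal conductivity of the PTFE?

k = 0.207 W/m·K

ΣR = ΔT/Q' = |94.3 − 23.8|/76.5 = 0.9216 m·K/W
Known resistances:
  R'_brass = ln(0.00886/0.00753)/(2πk) = 0.1627/(2π·124) = 2.088×10^-4 m·K/W
  R'_conv,out = 1/(2πr h) = 1/(2π·0.0148·20.4) = 0.5271 m·K/W
R_PTFE = ΣR − ΣR_known = 0.9216 − 0.5273 = 0.3943 m·K/W
ln(r₂/r₁)/(2πk) = 0.3943 ⇒ k = 0.5131/(2π·0.3943) = 0.207 W/m·K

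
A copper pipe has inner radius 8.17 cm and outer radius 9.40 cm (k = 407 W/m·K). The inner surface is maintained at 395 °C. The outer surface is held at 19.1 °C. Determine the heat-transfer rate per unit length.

Q' = 6850 kW/m

Q' = 2πk·ΔT/ln(r₂/r₁) = 2π × 407 × 375.9 / ln(0.0940/0.0817) = 6.85×10^6 W/m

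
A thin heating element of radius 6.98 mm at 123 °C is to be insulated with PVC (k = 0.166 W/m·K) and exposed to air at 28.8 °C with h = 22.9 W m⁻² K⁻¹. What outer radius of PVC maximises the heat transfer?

For a cylinder, r_cr = k_ins/h = 0.166/22.9 = 0.00725 m = 0.725 cm

r_cr = 0.725 cm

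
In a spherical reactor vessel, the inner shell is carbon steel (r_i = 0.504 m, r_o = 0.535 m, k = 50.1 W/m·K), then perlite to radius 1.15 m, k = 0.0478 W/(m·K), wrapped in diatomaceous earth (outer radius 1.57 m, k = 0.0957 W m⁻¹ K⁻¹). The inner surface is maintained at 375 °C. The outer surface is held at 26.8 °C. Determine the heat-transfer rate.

Resistance network (inner→outer):
  R_carbon steel = (1/0.504 − 1/0.535)/(4πk) = 0.1150/(4π·50.1) = 1.826×10^-4 K/W
  R_perlite = (1/0.535 − 1/1.15)/(4πk) = 0.9996/(4π·0.0478) = 1.664 K/W
  R_diatomaceous earth = (1/1.15 − 1/1.57)/(4πk) = 0.2326/(4π·0.0957) = 0.1934 K/W
ΣR = 1.826×10^-4 + 1.664 + 0.1934 = 1.858 K/W
Q = ΔT/ΣR = (375 °C − 26.8 °C)/1.858 = 187 W

Q = 187 W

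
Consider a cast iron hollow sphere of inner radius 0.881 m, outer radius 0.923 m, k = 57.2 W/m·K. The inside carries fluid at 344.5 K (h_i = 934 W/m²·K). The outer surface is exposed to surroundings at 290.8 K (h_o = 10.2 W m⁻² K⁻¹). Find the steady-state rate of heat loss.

Q = 5750 W

Treat each layer as a resistance in series:
  R_conv,in = 1/(4πr²h) = 1/(4π·0.881²·934) = 1.098×10^-4 K/W
  R_cast iron = (1/0.881 − 1/0.923)/(4πk) = 0.05165/(4π·57.2) = 7.186×10^-5 K/W
  R_conv,out = 1/(4πr²h) = 1/(4π·0.923²·10.2) = 0.009158 K/W
ΣR = 1.098×10^-4 + 7.186×10^-5 + 0.009158 = 0.009340 K/W
Q = ΔT/ΣR = (344.5 K − 290.8 K)/0.009340 = 5750 W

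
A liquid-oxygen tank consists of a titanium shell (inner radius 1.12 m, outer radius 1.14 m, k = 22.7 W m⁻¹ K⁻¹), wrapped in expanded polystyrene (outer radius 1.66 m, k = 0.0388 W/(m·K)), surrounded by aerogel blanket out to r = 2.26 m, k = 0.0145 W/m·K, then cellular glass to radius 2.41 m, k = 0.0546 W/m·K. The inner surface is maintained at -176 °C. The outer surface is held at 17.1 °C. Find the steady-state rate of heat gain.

Treat each layer as a resistance in series:
  R_titanium = (1/1.12 − 1/1.14)/(4πk) = 0.01566/(4π·22.7) = 5.491×10^-5 K/W
  R_expanded polystyrene = (1/1.14 − 1/1.66)/(4πk) = 0.2748/(4π·0.0388) = 0.5636 K/W
  R_aerogel blanket = (1/1.66 − 1/2.26)/(4πk) = 0.1599/(4π·0.0145) = 0.8777 K/W
  R_cellular glass = (1/2.26 − 1/2.41)/(4πk) = 0.02754/(4π·0.0546) = 0.04014 K/W
ΣR = 5.491×10^-5 + 0.5636 + 0.8777 + 0.04014 = 1.481 K/W
Q = ΔT/ΣR = (-176 °C − 17.1 °C)/1.481 = -130 W
(Negative Q ⇒ heat flows inward; heat gain = 130 W.)

Q = 130 W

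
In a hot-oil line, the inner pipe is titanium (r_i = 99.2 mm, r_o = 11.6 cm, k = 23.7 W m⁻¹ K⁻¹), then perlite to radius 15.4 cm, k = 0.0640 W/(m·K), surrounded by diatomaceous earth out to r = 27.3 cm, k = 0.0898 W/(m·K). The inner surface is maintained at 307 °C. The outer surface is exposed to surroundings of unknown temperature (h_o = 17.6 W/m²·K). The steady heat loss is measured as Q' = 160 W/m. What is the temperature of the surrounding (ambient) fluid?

Sum the resistances:
  R'_titanium = ln(0.116/0.0992)/(2πk) = 0.1565/(2π·23.7) = 0.001051 m·K/W
  R'_perlite = ln(0.154/0.116)/(2πk) = 0.2834/(2π·0.0640) = 0.7047 m·K/W
  R'_diatomaceous earth = ln(0.273/0.154)/(2πk) = 0.5725/(2π·0.0898) = 1.015 m·K/W
  R'_conv,out = 1/(2πr h) = 1/(2π·0.273·17.6) = 0.03312 m·K/W
ΣR = 1.754 m·K/W
ΔT = Q'·ΣR = 160 × 1.754 = 280.6 K
Heat flows outward, so T_out = T_in − ΔT = 307 − 280.6 = 26.4 °C

T_out = 26.4 °C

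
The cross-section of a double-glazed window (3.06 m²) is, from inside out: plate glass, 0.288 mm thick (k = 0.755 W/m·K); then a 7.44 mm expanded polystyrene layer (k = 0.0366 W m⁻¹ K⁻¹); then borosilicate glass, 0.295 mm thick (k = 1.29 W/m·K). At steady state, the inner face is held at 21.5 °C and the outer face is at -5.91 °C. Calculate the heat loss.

Q = 411 W

Series thermal resistances, inner to outer:
  R_plate glass = L/(kA) = 2.88×10^-4/(0.755·3.06) = 1.247×10^-4 K/W
  R_expanded polystyrene = L/(kA) = 0.00744/(0.0366·3.06) = 0.06643 K/W
  R_borosilicate glass = L/(kA) = 2.95×10^-4/(1.29·3.06) = 7.473×10^-5 K/W
ΣR = 1.247×10^-4 + 0.06643 + 7.473×10^-5 = 0.06663 K/W
Q = ΔT/ΣR = (21.5 °C − -5.91 °C)/0.06663 = 411 W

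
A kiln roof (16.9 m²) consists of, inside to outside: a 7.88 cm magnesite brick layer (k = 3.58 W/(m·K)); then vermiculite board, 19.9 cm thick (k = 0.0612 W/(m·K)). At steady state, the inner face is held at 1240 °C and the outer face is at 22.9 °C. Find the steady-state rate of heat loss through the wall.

Q = 6280 W

Series thermal resistances, inner to outer:
  R_magnesite brick = L/(kA) = 0.0788/(3.58·16.9) = 0.001302 K/W
  R_vermiculite board = L/(kA) = 0.199/(0.0612·16.9) = 0.1924 K/W
ΣR = 0.001302 + 0.1924 = 0.1937 K/W
Q = ΔT/ΣR = (1240 °C − 22.9 °C)/0.1937 = 6280 W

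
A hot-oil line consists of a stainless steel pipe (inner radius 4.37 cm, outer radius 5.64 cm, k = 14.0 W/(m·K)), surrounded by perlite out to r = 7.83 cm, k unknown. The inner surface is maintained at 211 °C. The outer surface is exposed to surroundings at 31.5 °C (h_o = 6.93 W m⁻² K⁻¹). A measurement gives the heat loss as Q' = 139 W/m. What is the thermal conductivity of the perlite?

ΣR = ΔT/Q' = |211 − 31.5|/139 = 1.291 m·K/W
Known resistances:
  R'_stainless steel = ln(0.0564/0.0437)/(2πk) = 0.2551/(2π·14.0) = 0.002900 m·K/W
  R'_conv,out = 1/(2πr h) = 1/(2π·0.0783·6.93) = 0.2933 m·K/W
R_perlite = ΣR − ΣR_known = 1.291 − 0.2962 = 0.9948 m·K/W
ln(r₂/r₁)/(2πk) = 0.9948 ⇒ k = 0.3281/(2π·0.9948) = 0.0525 W/m·K

k = 0.0525 W/m·K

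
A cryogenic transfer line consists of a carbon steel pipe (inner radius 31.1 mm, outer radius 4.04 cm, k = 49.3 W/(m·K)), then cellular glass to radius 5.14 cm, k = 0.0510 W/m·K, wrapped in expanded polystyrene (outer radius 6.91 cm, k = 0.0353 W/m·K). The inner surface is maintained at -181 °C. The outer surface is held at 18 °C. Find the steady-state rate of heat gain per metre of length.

Q' = 95.4 W/m

Resistance network (inner→outer):
  R'_carbon steel = ln(0.0404/0.0311)/(2πk) = 0.2616/(2π·49.3) = 8.446×10^-4 m·K/W
  R'_cellular glass = ln(0.0514/0.0404)/(2πk) = 0.2408/(2π·0.0510) = 0.7515 m·K/W
  R'_expanded polystyrene = ln(0.0691/0.0514)/(2πk) = 0.2959/(2π·0.0353) = 1.334 m·K/W
ΣR = 8.446×10^-4 + 0.7515 + 1.334 = 2.086 m·K/W
Q' = ΔT/ΣR = (-181 °C − 18 °C)/2.086 = -95.4 W/m
(Negative Q' ⇒ heat flows inward; heat gain = 95.4 W/m.)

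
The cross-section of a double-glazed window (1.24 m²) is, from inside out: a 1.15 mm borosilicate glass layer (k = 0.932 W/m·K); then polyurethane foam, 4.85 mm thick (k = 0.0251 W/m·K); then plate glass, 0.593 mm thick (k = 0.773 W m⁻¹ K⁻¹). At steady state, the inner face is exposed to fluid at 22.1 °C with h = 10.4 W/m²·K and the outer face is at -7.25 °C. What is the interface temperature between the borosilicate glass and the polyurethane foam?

Treat each layer as a resistance in series:
  R_conv,in = 1/(hA) = 1/(10.4·1.24) = 0.07754 K/W
  R_borosilicate glass = L/(kA) = 0.00115/(0.932·1.24) = 9.951×10^-4 K/W
  R_polyurethane foam = L/(kA) = 0.00485/(0.0251·1.24) = 0.1558 K/W
  R_plate glass = L/(kA) = 5.93×10^-4/(0.773·1.24) = 6.187×10^-4 K/W
ΣR = 0.07754 + 9.951×10^-4 + 0.1558 + 6.187×10^-4 = 0.2350 K/W
Q = ΔT/ΣR = (22.1 °C − -7.25 °C)/0.2350 = 124.9 W
From the inner boundary to the borosilicate glass/polyurethane foam interface, ΣR_partial = 0.07854 K/W.
T_interface = T_in − Q·ΣR_partial = 22.1 °C − (124.9)(0.07854) = 12.3 °C

T = 12.3 °C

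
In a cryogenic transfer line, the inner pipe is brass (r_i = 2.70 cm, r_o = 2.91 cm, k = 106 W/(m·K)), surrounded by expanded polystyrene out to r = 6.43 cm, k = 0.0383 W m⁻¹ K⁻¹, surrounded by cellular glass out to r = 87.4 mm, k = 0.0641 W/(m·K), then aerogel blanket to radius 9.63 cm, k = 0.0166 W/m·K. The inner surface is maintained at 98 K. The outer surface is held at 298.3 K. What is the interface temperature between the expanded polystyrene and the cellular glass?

T = 230.3 K

Resistance network (inner→outer):
  R'_brass = ln(0.0291/0.0270)/(2πk) = 0.07490/(2π·106) = 1.125×10^-4 m·K/W
  R'_expanded polystyrene = ln(0.0643/0.0291)/(2πk) = 0.7928/(2π·0.0383) = 3.295 m·K/W
  R'_cellular glass = ln(0.0874/0.0643)/(2πk) = 0.3069/(2π·0.0641) = 0.7621 m·K/W
  R'_aerogel blanket = ln(0.0963/0.0874)/(2πk) = 0.09697/(2π·0.0166) = 0.9297 m·K/W
ΣR = 1.125×10^-4 + 3.295 + 0.7621 + 0.9297 = 4.987 m·K/W
Q' = ΔT/ΣR = (98 K − 298.3 K)/4.987 = -40.16 W/m
From the inner boundary to the expanded polystyrene/cellular glass interface, ΣR_partial = 3.295 m·K/W.
T_interface = T_in − Q'·ΣR_partial = 98 K − (-40.16)(3.295) = 230.3 K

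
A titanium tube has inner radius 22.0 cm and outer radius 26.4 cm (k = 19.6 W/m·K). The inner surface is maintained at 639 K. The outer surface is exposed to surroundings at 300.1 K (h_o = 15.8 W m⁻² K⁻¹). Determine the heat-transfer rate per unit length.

Series thermal resistances, inner to outer:
  R'_titanium = ln(0.264/0.220)/(2πk) = 0.1823/(2π·19.6) = 0.001480 m·K/W
  R'_conv,out = 1/(2πr h) = 1/(2π·0.264·15.8) = 0.03816 m·K/W
ΣR = 0.001480 + 0.03816 = 0.03964 m·K/W
Q' = ΔT/ΣR = (639 K − 300.1 K)/0.03964 = 8550 W/m

Q' = 8.55 kW/m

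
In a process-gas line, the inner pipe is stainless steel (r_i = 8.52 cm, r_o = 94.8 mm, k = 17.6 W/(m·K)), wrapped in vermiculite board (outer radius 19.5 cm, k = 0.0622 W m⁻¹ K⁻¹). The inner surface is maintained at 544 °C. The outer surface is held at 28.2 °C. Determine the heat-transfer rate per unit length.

Q' = 279 W/m

Resistance network (inner→outer):
  R'_stainless steel = ln(0.0948/0.0852)/(2πk) = 0.1068/(2π·17.6) = 9.655×10^-4 m·K/W
  R'_vermiculite board = ln(0.195/0.0948)/(2πk) = 0.7212/(2π·0.0622) = 1.845 m·K/W
ΣR = 9.655×10^-4 + 1.845 = 1.846 m·K/W
Q' = ΔT/ΣR = (544 °C − 28.2 °C)/1.846 = 279 W/m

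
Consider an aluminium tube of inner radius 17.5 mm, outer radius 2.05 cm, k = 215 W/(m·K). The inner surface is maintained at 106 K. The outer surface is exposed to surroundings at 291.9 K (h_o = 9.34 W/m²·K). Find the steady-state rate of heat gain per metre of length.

Treat each layer as a resistance in series:
  R'_aluminium = ln(0.0205/0.0175)/(2πk) = 0.1582/(2π·215) = 1.171×10^-4 m·K/W
  R'_conv,out = 1/(2πr h) = 1/(2π·0.0205·9.34) = 0.8312 m·K/W
ΣR = 1.171×10^-4 + 0.8312 = 0.8313 m·K/W
Q' = ΔT/ΣR = (106 K − 291.9 K)/0.8313 = -224 W/m
(Negative Q' ⇒ heat flows inward; heat gain = 224 W/m.)

Q' = 224 W/m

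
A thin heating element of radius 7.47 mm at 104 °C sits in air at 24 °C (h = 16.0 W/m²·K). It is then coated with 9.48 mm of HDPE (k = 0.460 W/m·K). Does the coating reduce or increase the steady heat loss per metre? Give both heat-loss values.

increases: 60.1 → 91.9 W/m

Critical radius for a cylinder: r_cr = k/h = 0.0288 m = 2.88 cm.
Outer radius after coating: r₂ = 0.00747 + 0.00948 = 0.01695 m.
Since r₁ < r_cr and r₂ ≤ r_cr, the coating moves toward the maximum at r_cr — heat loss rises.
Bare: R = 1/(2πr₁h) = 1.332 m·K/W; Q = 80/1.332 = 60.1 W/m.
Coated: R = R_cond + R_conv = 0.8703 m·K/W; Q = 80/0.8703 = 91.9 W/m.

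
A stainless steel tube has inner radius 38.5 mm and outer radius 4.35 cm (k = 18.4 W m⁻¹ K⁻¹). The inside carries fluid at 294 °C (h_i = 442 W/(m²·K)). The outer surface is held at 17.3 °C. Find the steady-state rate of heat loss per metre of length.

Q' = 26600 W/m

Resistance network (inner→outer):
  R'_conv,in = 1/(2πr h) = 1/(2π·0.0385·442) = 0.009353 m·K/W
  R'_stainless steel = ln(0.0435/0.0385)/(2πk) = 0.1221/(2π·18.4) = 0.001056 m·K/W
ΣR = 0.009353 + 0.001056 = 0.01041 m·K/W
Q' = ΔT/ΣR = (294 °C − 17.3 °C)/0.01041 = 26600 W/m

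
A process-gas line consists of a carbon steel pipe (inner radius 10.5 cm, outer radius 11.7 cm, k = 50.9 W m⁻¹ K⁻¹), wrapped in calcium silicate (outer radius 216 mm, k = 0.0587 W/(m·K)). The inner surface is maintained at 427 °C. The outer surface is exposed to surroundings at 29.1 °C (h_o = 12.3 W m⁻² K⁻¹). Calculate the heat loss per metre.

Resistance network (inner→outer):
  R'_carbon steel = ln(0.117/0.105)/(2πk) = 0.1082/(2π·50.9) = 3.384×10^-4 m·K/W
  R'_calcium silicate = ln(0.216/0.117)/(2πk) = 0.6131/(2π·0.0587) = 1.662 m·K/W
  R'_conv,out = 1/(2πr h) = 1/(2π·0.216·12.3) = 0.05990 m·K/W
ΣR = 3.384×10^-4 + 1.662 + 0.05990 = 1.722 m·K/W
Q' = ΔT/ΣR = (427 °C − 29.1 °C)/1.722 = 231 W/m

Q' = 231 W/m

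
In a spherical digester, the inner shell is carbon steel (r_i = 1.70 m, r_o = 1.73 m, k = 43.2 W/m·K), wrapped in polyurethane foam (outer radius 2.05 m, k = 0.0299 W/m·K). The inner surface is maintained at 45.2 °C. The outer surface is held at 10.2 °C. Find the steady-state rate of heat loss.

Series thermal resistances, inner to outer:
  R_carbon steel = (1/1.70 − 1/1.73)/(4πk) = 0.01020/(4π·43.2) = 1.879×10^-5 K/W
  R_polyurethane foam = (1/1.73 − 1/2.05)/(4πk) = 0.09023/(4π·0.0299) = 0.2401 K/W
ΣR = 1.879×10^-5 + 0.2401 = 0.2401 K/W
Q = ΔT/ΣR = (45.2 °C − 10.2 °C)/0.2401 = 146 W

Q = 146 W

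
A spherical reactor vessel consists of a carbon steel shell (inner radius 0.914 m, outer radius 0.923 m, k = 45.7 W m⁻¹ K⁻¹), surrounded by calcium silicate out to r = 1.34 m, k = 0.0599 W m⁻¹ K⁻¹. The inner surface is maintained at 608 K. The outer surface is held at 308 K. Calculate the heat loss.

Q = 670 W

Treat each layer as a resistance in series:
  R_carbon steel = (1/0.914 − 1/0.923)/(4πk) = 0.01067/(4π·45.7) = 1.858×10^-5 K/W
  R_calcium silicate = (1/0.923 − 1/1.34)/(4πk) = 0.3372/(4π·0.0599) = 0.4479 K/W
ΣR = 1.858×10^-5 + 0.4479 = 0.4479 K/W
Q = ΔT/ΣR = (608 K − 308 K)/0.4479 = 670 W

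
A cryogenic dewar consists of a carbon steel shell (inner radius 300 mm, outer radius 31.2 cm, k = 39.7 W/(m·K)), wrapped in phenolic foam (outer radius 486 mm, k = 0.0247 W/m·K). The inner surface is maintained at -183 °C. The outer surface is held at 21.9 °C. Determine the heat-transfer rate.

Series thermal resistances, inner to outer:
  R_carbon steel = (1/0.300 − 1/0.312)/(4πk) = 0.1282/(4π·39.7) = 2.570×10^-4 K/W
  R_phenolic foam = (1/0.312 − 1/0.486)/(4πk) = 1.148/(4π·0.0247) = 3.697 K/W
ΣR = 2.570×10^-4 + 3.697 = 3.697 K/W
Q = ΔT/ΣR = (-183 °C − 21.9 °C)/3.697 = -55.4 W
(Negative Q ⇒ heat flows inward; heat gain = 55.4 W.)

Q = 55.4 W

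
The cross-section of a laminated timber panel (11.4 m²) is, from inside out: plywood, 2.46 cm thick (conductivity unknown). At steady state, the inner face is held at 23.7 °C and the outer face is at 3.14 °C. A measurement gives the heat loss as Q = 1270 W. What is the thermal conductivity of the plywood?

k = 0.133 W/m·K

ΣR = ΔT/Q = |23.7 − 3.14|/1270 = 0.01619 K/W
L/(kA) = 0.01619 ⇒ k = 0.0246/(0.01619·11.4) = 0.133 W/m·K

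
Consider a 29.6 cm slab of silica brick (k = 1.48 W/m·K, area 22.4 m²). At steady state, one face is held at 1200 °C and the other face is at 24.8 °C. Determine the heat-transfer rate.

Q = kA·ΔT/L = 1.48 × 22.4 × |1200 °C − 24.8 °C| / 0.296 = 1.32×10^5 W

Q = 132 kW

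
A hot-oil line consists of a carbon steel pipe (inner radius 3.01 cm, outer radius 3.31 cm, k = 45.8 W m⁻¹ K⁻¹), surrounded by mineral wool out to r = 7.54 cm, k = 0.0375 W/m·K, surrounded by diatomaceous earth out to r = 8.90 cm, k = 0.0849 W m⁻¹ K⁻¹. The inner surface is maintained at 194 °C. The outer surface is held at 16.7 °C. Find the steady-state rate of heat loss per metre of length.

Q' = 46.6 W/m

Series thermal resistances, inner to outer:
  R'_carbon steel = ln(0.0331/0.0301)/(2πk) = 0.09501/(2π·45.8) = 3.302×10^-4 m·K/W
  R'_mineral wool = ln(0.0754/0.0331)/(2πk) = 0.8233/(2π·0.0375) = 3.494 m·K/W
  R'_diatomaceous earth = ln(0.0890/0.0754)/(2πk) = 0.1658/(2π·0.0849) = 0.3109 m·K/W
ΣR = 3.302×10^-4 + 3.494 + 0.3109 = 3.805 m·K/W
Q' = ΔT/ΣR = (194 °C − 16.7 °C)/3.805 = 46.6 W/m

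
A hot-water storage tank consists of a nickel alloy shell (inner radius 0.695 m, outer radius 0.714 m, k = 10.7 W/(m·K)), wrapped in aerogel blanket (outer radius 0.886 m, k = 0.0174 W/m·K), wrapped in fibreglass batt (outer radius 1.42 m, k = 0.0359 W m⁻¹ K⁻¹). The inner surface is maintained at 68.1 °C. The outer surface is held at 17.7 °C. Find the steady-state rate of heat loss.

Q = 23.1 W

Series thermal resistances, inner to outer:
  R_nickel alloy = (1/0.695 − 1/0.714)/(4πk) = 0.03829/(4π·10.7) = 2.848×10^-4 K/W
  R_aerogel blanket = (1/0.714 − 1/0.886)/(4πk) = 0.2719/(4π·0.0174) = 1.243 K/W
  R_fibreglass batt = (1/0.886 − 1/1.42)/(4πk) = 0.4244/(4π·0.0359) = 0.9408 K/W
ΣR = 2.848×10^-4 + 1.243 + 0.9408 = 2.184 K/W
Q = ΔT/ΣR = (68.1 °C − 17.7 °C)/2.184 = 23.1 W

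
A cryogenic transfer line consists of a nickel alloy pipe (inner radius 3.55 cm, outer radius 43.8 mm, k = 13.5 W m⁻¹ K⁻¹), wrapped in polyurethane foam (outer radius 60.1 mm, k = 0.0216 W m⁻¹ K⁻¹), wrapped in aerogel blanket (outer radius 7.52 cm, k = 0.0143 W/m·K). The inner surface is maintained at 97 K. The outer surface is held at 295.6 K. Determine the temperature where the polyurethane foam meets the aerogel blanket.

T = 193.0 K

Treat each layer as a resistance in series:
  R'_nickel alloy = ln(0.0438/0.0355)/(2πk) = 0.2101/(2π·13.5) = 0.002477 m·K/W
  R'_polyurethane foam = ln(0.0601/0.0438)/(2πk) = 0.3164/(2π·0.0216) = 2.331 m·K/W
  R'_aerogel blanket = ln(0.0752/0.0601)/(2πk) = 0.2241/(2π·0.0143) = 2.495 m·K/W
ΣR = 0.002477 + 2.331 + 2.495 = 4.828 m·K/W
Q' = ΔT/ΣR = (97 K − 295.6 K)/4.828 = -41.14 W/m
From the inner boundary to the polyurethane foam/aerogel blanket interface, ΣR_partial = 2.333 m·K/W.
T_interface = T_in − Q'·ΣR_partial = 97 K − (-41.14)(2.333) = 193.0 K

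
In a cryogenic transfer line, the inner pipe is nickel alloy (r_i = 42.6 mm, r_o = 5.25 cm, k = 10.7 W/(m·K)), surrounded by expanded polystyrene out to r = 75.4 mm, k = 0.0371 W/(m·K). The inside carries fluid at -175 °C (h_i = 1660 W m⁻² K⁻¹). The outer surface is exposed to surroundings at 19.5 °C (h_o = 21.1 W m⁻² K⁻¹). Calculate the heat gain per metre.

Treat each layer as a resistance in series:
  R'_conv,in = 1/(2πr h) = 1/(2π·0.0426·1660) = 0.002251 m·K/W
  R'_nickel alloy = ln(0.0525/0.0426)/(2πk) = 0.2090/(2π·10.7) = 0.003108 m·K/W
  R'_expanded polystyrene = ln(0.0754/0.0525)/(2πk) = 0.3620/(2π·0.0371) = 1.553 m·K/W
  R'_conv,out = 1/(2πr h) = 1/(2π·0.0754·21.1) = 0.1000 m·K/W
ΣR = 0.002251 + 0.003108 + 1.553 + 0.1000 = 1.658 m·K/W
Q' = ΔT/ΣR = (-175 °C − 19.5 °C)/1.658 = -117 W/m
(Negative Q' ⇒ heat flows inward; heat gain = 117 W/m.)

Q' = 117 W/m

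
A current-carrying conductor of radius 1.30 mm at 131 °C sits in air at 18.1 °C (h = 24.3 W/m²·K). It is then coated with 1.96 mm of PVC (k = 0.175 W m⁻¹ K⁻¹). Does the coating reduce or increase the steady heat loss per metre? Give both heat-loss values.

Critical radius for a cylinder: r_cr = k/h = 0.00720 m = 0.720 cm.
Outer radius after coating: r₂ = 0.00130 + 0.00196 = 0.00326 m.
Since r₁ < r_cr and r₂ ≤ r_cr, the coating moves toward the maximum at r_cr — heat loss rises.
Bare: R = 1/(2πr₁h) = 5.038 m·K/W; Q = 112.9/5.038 = 22.4 W/m.
Coated: R = R_cond + R_conv = 2.845 m·K/W; Q = 112.9/2.845 = 39.7 W/m.

increases: 22.4 → 39.7 W/m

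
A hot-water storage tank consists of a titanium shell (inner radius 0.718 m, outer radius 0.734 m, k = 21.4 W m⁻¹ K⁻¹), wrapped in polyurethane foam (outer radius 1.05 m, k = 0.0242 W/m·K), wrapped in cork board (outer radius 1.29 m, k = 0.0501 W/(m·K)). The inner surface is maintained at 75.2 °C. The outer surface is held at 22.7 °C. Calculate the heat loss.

Q = 32.2 W

Treat each layer as a resistance in series:
  R_titanium = (1/0.718 − 1/0.734)/(4πk) = 0.03036/(4π·21.4) = 1.129×10^-4 K/W
  R_polyurethane foam = (1/0.734 − 1/1.05)/(4πk) = 0.4100/(4π·0.0242) = 1.348 K/W
  R_cork board = (1/1.05 − 1/1.29)/(4πk) = 0.1772/(4π·0.0501) = 0.2814 K/W
ΣR = 1.129×10^-4 + 1.348 + 0.2814 = 1.630 K/W
Q = ΔT/ΣR = (75.2 °C − 22.7 °C)/1.630 = 32.2 W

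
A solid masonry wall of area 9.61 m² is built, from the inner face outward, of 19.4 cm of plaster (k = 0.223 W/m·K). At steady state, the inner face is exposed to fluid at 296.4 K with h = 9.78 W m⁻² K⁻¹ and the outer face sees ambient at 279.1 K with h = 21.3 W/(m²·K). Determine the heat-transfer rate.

Treat each layer as a resistance in series:
  R_conv,in = 1/(hA) = 1/(9.78·9.61) = 0.01064 K/W
  R_plaster = L/(kA) = 0.194/(0.223·9.61) = 0.09053 K/W
  R_conv,out = 1/(hA) = 1/(21.3·9.61) = 0.004885 K/W
ΣR = 0.01064 + 0.09053 + 0.004885 = 0.1061 K/W
Q = ΔT/ΣR = (296.4 K − 279.1 K)/0.1061 = 163 W

Q = 163 W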